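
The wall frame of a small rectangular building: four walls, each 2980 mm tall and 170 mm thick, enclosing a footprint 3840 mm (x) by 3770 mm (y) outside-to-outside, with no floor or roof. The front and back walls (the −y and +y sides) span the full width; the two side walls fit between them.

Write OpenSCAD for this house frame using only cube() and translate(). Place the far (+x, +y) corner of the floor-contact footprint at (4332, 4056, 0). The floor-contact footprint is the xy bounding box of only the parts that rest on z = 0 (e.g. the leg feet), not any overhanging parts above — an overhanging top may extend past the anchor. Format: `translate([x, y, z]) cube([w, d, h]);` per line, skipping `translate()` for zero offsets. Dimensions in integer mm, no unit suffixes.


translate([492, 286, 0]) cube([3840, 170, 2980]);
translate([492, 3886, 0]) cube([3840, 170, 2980]);
translate([492, 456, 0]) cube([170, 3430, 2980]);
translate([4162, 456, 0]) cube([170, 3430, 2980]);


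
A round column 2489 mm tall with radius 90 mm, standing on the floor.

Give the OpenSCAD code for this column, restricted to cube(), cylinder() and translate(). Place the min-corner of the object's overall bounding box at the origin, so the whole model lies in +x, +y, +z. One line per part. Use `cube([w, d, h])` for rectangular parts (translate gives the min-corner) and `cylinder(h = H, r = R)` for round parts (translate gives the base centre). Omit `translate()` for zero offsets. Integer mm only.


translate([90, 90, 0]) cylinder(h = 2489, r = 90);


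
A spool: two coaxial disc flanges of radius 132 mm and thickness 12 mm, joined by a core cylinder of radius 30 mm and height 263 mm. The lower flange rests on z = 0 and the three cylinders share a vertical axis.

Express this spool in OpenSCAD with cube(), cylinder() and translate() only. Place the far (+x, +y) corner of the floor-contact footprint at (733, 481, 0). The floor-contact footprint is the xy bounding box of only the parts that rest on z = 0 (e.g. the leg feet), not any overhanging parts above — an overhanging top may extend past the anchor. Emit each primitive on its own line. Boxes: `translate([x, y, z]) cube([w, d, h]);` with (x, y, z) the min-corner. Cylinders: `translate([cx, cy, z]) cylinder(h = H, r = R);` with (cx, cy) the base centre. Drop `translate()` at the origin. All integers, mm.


translate([601, 349, 0]) cylinder(h = 12, r = 132);
translate([601, 349, 12]) cylinder(h = 263, r = 30);
translate([601, 349, 275]) cylinder(h = 12, r = 132);


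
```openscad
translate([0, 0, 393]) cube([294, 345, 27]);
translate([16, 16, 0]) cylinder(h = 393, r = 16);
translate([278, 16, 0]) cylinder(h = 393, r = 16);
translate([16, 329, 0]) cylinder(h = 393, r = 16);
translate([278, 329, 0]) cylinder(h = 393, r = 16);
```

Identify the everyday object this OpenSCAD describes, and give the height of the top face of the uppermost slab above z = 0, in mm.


A stool. The seat height is 420 mm.

A 294×345×27 slab at z = 393 on four corner cylinders — a stool. The seat top is 393 + 27 = 420 mm.


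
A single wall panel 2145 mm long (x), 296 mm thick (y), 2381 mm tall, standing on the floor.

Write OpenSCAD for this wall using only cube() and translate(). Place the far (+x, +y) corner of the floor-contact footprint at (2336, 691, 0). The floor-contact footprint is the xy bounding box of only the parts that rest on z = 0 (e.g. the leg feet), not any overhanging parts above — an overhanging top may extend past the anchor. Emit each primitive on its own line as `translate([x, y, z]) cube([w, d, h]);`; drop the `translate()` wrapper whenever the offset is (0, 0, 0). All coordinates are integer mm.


translate([191, 395, 0]) cube([2145, 296, 2381]);


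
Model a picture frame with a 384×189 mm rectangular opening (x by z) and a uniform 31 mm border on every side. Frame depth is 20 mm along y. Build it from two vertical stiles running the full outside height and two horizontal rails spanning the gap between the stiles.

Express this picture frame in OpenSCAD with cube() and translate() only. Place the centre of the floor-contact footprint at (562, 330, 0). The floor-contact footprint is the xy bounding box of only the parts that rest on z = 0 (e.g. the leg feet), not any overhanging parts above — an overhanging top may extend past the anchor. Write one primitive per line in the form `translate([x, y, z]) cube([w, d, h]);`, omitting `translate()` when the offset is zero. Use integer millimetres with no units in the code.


translate([339, 320, 0]) cube([31, 20, 251]);
translate([754, 320, 0]) cube([31, 20, 251]);
translate([370, 320, 0]) cube([384, 20, 31]);
translate([370, 320, 220]) cube([384, 20, 31]);


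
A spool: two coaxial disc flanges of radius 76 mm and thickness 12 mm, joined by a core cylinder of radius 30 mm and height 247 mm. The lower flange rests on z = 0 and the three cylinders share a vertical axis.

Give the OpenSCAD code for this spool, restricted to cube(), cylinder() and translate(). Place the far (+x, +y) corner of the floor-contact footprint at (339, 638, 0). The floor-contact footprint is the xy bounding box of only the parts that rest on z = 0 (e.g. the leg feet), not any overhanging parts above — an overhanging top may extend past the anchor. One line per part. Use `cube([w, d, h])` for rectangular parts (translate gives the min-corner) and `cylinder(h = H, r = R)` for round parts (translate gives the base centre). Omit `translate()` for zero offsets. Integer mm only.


translate([263, 562, 0]) cylinder(h = 12, r = 76);
translate([263, 562, 12]) cylinder(h = 247, r = 30);
translate([263, 562, 259]) cylinder(h = 12, r = 76);


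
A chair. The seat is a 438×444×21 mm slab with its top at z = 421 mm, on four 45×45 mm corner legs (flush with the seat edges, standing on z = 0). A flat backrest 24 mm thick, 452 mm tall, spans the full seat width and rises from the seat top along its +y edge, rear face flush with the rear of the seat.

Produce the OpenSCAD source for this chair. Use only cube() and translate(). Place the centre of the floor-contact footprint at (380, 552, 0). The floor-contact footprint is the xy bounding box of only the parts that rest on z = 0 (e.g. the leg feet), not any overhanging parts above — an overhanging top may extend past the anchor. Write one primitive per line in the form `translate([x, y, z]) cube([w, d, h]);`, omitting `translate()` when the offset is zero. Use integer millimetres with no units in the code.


// leg_h = 421 - 21 = 400
translate([161, 330, 400]) cube([438, 444, 21]);
translate([161, 330, 0]) cube([45, 45, 400]);
translate([554, 330, 0]) cube([45, 45, 400]);
translate([161, 729, 0]) cube([45, 45, 400]);
translate([554, 729, 0]) cube([45, 45, 400]);
translate([161, 750, 421]) cube([438, 24, 452]);


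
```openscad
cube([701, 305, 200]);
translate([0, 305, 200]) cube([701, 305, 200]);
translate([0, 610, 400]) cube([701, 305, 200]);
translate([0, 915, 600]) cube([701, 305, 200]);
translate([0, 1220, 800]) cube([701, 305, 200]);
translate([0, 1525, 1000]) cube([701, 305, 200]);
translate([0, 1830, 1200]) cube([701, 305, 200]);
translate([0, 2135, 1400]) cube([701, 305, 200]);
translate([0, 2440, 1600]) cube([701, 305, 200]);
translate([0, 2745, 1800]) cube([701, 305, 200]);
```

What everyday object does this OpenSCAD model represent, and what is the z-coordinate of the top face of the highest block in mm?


A staircase. The total rise is 2000 mm.

10 identical blocks, each offset up and back from the previous — a staircase. Each step is 200 mm tall and there are 10 of them, so the total rise is 10 × 200 = 2000 mm.


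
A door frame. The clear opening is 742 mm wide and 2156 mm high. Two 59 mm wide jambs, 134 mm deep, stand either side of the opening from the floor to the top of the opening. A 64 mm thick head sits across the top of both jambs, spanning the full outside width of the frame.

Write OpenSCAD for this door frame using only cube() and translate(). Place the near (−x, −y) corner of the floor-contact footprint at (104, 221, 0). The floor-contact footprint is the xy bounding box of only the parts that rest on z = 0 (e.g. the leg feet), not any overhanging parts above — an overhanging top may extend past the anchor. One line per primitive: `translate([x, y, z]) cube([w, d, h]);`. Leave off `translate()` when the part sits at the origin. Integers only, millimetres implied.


translate([104, 221, 0]) cube([59, 134, 2156]);
translate([905, 221, 0]) cube([59, 134, 2156]);
translate([104, 221, 2156]) cube([860, 134, 64]);


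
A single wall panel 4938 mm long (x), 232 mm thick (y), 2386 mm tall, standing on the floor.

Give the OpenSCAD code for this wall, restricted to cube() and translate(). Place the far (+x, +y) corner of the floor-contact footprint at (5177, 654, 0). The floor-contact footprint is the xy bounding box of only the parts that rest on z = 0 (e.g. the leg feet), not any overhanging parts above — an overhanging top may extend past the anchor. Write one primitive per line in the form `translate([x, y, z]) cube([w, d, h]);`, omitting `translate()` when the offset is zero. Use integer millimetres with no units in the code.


translate([239, 422, 0]) cube([4938, 232, 2386]);


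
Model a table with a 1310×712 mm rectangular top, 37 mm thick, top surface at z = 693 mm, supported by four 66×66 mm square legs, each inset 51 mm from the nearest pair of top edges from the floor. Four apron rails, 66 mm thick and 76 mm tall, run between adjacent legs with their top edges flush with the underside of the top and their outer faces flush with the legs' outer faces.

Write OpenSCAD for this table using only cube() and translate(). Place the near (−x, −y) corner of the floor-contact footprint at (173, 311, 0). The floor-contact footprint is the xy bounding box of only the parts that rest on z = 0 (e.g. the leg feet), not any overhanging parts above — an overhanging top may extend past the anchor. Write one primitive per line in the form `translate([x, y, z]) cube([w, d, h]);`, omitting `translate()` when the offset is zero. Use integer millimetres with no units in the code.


// leg_h = 693 - 37 = 656
// apron z = 656 - 76 = 580
translate([122, 260, 656]) cube([1310, 712, 37]);
translate([173, 311, 0]) cube([66, 66, 656]);
translate([1315, 311, 0]) cube([66, 66, 656]);
translate([173, 855, 0]) cube([66, 66, 656]);
translate([1315, 855, 0]) cube([66, 66, 656]);
translate([239, 311, 580]) cube([1076, 66, 76]);
translate([239, 855, 580]) cube([1076, 66, 76]);
translate([173, 377, 580]) cube([66, 478, 76]);
translate([1315, 377, 580]) cube([66, 478, 76]);


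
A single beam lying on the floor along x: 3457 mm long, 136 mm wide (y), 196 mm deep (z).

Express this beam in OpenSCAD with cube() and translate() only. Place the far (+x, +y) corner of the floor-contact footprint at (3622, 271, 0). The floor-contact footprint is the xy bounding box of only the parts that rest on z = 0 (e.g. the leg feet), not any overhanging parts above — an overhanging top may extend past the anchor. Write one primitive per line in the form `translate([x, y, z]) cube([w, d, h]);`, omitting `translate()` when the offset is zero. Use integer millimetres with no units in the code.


translate([165, 135, 0]) cube([3457, 136, 196]);


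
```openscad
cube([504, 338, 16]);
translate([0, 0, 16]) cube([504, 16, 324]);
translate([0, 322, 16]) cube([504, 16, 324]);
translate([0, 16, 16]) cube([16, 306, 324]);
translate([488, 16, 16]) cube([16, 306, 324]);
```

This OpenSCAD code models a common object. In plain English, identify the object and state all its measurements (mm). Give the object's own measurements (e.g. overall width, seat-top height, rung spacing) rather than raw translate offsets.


An open-topped rectangular box: outside dimensions 504×338×340 mm, with a uniform wall and base thickness of 16 mm. The base is a full 504×338 slab on the floor; four walls sit on top of the base. The front and back walls (the −y and +y sides) span the full width; the two side walls fit between them.


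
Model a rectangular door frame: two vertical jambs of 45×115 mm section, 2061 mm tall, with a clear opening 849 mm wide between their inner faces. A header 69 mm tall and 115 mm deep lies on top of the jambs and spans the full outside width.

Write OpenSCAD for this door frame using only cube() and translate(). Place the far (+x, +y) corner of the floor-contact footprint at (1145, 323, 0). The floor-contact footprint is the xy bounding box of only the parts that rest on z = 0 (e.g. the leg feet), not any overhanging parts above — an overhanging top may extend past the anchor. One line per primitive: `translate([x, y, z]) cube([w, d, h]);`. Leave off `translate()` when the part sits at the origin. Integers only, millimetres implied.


translate([206, 208, 0]) cube([45, 115, 2061]);
translate([1100, 208, 0]) cube([45, 115, 2061]);
translate([206, 208, 2061]) cube([939, 115, 69]);


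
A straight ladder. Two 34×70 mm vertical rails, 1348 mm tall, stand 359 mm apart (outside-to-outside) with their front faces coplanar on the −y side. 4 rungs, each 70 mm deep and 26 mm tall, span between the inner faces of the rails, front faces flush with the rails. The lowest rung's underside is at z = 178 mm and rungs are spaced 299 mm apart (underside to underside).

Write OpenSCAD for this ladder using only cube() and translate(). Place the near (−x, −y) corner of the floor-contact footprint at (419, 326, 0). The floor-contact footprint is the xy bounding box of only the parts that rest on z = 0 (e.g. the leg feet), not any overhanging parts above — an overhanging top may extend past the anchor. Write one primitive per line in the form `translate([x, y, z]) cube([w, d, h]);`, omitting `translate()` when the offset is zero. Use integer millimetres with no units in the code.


translate([419, 326, 0]) cube([34, 70, 1348]);
translate([744, 326, 0]) cube([34, 70, 1348]);
translate([453, 326, 178]) cube([291, 70, 26]);
translate([453, 326, 477]) cube([291, 70, 26]);
translate([453, 326, 776]) cube([291, 70, 26]);
translate([453, 326, 1075]) cube([291, 70, 26]);


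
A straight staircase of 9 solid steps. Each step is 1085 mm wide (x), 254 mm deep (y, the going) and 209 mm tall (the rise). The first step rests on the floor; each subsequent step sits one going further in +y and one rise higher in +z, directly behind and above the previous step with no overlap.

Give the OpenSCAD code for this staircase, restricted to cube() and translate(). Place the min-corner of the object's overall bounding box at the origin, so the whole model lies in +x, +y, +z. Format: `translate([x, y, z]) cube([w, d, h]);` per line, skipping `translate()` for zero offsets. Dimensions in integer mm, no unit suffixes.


cube([1085, 254, 209]);
translate([0, 254, 209]) cube([1085, 254, 209]);
translate([0, 508, 418]) cube([1085, 254, 209]);
translate([0, 762, 627]) cube([1085, 254, 209]);
translate([0, 1016, 836]) cube([1085, 254, 209]);
translate([0, 1270, 1045]) cube([1085, 254, 209]);
translate([0, 1524, 1254]) cube([1085, 254, 209]);
translate([0, 1778, 1463]) cube([1085, 254, 209]);
translate([0, 2032, 1672]) cube([1085, 254, 209]);


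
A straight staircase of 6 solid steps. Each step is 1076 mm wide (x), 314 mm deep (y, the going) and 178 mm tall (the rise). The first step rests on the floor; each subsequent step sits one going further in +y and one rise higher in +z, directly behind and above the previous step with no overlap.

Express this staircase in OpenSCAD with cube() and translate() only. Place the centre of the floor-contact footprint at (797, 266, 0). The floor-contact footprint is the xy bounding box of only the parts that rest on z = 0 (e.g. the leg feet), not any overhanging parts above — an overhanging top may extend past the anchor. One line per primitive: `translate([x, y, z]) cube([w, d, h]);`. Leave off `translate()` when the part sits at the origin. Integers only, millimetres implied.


translate([259, 109, 0]) cube([1076, 314, 178]);
translate([259, 423, 178]) cube([1076, 314, 178]);
translate([259, 737, 356]) cube([1076, 314, 178]);
translate([259, 1051, 534]) cube([1076, 314, 178]);
translate([259, 1365, 712]) cube([1076, 314, 178]);
translate([259, 1679, 890]) cube([1076, 314, 178]);


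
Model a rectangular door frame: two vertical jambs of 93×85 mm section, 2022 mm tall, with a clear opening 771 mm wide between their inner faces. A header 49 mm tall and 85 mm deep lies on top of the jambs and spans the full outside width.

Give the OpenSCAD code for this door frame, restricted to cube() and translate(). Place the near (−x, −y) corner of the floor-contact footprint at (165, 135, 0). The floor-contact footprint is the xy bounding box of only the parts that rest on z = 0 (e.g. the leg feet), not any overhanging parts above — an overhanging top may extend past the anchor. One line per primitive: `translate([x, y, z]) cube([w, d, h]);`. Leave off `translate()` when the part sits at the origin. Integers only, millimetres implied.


translate([165, 135, 0]) cube([93, 85, 2022]);
translate([1029, 135, 0]) cube([93, 85, 2022]);
translate([165, 135, 2022]) cube([957, 85, 49]);


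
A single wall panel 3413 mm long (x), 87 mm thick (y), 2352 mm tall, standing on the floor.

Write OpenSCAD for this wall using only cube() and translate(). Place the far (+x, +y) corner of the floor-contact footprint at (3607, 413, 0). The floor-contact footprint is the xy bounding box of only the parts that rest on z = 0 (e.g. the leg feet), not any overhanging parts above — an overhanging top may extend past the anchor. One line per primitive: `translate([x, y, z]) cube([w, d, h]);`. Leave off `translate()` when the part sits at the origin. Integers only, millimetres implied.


translate([194, 326, 0]) cube([3413, 87, 2352]);


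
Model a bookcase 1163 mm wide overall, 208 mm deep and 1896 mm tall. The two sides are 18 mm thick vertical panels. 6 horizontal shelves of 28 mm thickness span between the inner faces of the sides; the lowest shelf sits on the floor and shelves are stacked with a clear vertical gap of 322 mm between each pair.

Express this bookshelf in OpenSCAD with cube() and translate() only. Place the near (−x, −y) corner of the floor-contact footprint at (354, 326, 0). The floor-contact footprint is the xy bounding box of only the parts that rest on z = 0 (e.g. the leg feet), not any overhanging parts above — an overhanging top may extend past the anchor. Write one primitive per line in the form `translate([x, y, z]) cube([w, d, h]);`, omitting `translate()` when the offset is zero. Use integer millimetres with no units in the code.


translate([354, 326, 0]) cube([18, 208, 1896]);
translate([1499, 326, 0]) cube([18, 208, 1896]);
translate([372, 326, 0]) cube([1127, 208, 28]);
translate([372, 326, 350]) cube([1127, 208, 28]);
translate([372, 326, 700]) cube([1127, 208, 28]);
translate([372, 326, 1050]) cube([1127, 208, 28]);
translate([372, 326, 1400]) cube([1127, 208, 28]);
translate([372, 326, 1750]) cube([1127, 208, 28]);


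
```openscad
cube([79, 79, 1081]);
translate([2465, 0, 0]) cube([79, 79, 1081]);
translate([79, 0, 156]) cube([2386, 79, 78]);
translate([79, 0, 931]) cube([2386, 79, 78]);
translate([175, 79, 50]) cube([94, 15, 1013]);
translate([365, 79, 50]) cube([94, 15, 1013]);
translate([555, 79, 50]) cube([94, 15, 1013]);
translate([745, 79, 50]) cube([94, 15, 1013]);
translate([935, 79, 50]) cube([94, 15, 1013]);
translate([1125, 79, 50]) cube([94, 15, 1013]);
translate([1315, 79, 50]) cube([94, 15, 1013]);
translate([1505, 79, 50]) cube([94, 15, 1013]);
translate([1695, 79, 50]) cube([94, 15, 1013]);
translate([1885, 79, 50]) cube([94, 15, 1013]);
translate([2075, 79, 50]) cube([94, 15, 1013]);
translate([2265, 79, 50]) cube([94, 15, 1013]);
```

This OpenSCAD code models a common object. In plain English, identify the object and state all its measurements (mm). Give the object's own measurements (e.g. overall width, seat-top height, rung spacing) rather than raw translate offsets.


A fence section. Two 79×79 mm posts, 1081 mm tall, stand on the floor with a clear span of 2386 mm between their inner faces. Two horizontal rails of 79×78 mm section span the gap between the posts with their undersides at z = 156 mm and z = 931 mm, flush with the posts' −y face. 12 pickets, each 94 mm wide, 15 mm thick and 1013 mm tall, are fixed to the +y face of the rails with their bottoms at z = 50 mm, spaced across the span with a 96 mm gap after the −x post and between neighbouring pickets, with 106 mm left before the +x post.


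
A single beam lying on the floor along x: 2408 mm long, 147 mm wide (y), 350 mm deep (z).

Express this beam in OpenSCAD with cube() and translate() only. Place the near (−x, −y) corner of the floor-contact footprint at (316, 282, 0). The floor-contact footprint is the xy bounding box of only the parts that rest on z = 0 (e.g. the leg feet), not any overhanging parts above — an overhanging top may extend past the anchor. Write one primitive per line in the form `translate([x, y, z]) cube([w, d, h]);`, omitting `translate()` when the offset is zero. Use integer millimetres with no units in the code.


translate([316, 282, 0]) cube([2408, 147, 350]);


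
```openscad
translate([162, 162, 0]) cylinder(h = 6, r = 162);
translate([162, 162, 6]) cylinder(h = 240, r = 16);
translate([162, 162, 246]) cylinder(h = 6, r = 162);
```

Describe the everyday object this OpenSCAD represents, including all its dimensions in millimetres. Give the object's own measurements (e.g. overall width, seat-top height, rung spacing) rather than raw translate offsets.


A spool: two coaxial disc flanges of radius 162 mm and thickness 6 mm, joined by a core cylinder of radius 16 mm and height 240 mm. The lower flange rests on z = 0 and the three cylinders share a vertical axis.


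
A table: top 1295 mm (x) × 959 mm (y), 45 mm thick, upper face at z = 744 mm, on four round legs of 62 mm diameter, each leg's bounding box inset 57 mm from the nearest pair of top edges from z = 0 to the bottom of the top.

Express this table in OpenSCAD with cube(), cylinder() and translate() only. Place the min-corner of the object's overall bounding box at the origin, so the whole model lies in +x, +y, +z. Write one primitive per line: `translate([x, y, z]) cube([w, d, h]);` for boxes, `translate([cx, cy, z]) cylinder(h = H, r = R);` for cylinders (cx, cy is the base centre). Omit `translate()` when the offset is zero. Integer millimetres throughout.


// leg_h = 744 - 45 = 699
translate([0, 0, 699]) cube([1295, 959, 45]);
translate([88, 88, 0]) cylinder(h = 699, r = 31);
translate([1207, 88, 0]) cylinder(h = 699, r = 31);
translate([88, 871, 0]) cylinder(h = 699, r = 31);
translate([1207, 871, 0]) cylinder(h = 699, r = 31);


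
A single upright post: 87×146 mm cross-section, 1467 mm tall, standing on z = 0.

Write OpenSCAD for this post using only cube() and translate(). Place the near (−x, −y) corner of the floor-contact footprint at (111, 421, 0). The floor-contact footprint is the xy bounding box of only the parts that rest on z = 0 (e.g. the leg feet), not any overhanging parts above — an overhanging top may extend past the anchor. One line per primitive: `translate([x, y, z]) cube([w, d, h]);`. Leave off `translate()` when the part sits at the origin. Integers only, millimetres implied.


translate([111, 421, 0]) cube([87, 146, 1467]);


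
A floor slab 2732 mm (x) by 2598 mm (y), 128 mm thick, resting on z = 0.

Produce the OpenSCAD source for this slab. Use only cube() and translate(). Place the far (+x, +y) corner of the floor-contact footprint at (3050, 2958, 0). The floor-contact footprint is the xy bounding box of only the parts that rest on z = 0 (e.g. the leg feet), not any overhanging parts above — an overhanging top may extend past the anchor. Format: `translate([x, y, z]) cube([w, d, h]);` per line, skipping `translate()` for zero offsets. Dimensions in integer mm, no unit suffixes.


translate([318, 360, 0]) cube([2732, 2598, 128]);


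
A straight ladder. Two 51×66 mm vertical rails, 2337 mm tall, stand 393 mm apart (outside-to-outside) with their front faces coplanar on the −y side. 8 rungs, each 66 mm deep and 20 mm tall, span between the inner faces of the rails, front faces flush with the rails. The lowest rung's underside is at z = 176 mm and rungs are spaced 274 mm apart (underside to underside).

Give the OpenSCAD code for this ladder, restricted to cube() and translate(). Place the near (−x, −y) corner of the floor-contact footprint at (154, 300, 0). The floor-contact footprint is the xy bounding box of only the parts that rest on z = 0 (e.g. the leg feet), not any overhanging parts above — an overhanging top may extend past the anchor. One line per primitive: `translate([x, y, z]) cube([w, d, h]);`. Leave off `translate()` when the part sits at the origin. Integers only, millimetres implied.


translate([154, 300, 0]) cube([51, 66, 2337]);
translate([496, 300, 0]) cube([51, 66, 2337]);
translate([205, 300, 176]) cube([291, 66, 20]);
translate([205, 300, 450]) cube([291, 66, 20]);
translate([205, 300, 724]) cube([291, 66, 20]);
translate([205, 300, 998]) cube([291, 66, 20]);
translate([205, 300, 1272]) cube([291, 66, 20]);
translate([205, 300, 1546]) cube([291, 66, 20]);
translate([205, 300, 1820]) cube([291, 66, 20]);
translate([205, 300, 2094]) cube([291, 66, 20]);


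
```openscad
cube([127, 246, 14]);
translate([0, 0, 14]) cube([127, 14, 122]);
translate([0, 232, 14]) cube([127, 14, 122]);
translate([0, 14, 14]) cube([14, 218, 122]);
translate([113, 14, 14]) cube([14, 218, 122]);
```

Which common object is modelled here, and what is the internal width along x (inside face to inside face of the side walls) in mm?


An open box. The internal width is 99 mm.

A 127×246 base slab with four walls standing on it — an open box. The base is 127 mm wide and the walls are 14 mm thick, so the internal width is 127 − 2 × 14 = 99 mm.


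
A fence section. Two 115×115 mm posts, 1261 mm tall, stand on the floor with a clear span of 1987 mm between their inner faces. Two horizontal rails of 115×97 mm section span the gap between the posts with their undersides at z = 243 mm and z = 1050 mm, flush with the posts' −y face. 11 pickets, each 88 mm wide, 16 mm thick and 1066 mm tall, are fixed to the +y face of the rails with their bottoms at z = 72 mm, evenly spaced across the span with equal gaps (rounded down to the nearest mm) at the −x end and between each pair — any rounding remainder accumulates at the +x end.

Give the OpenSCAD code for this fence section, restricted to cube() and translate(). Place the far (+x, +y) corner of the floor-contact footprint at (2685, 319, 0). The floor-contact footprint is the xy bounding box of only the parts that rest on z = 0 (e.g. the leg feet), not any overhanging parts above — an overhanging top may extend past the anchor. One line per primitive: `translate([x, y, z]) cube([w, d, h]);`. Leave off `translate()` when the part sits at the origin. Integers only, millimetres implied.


translate([468, 204, 0]) cube([115, 115, 1261]);
translate([2570, 204, 0]) cube([115, 115, 1261]);
translate([583, 204, 243]) cube([1987, 115, 97]);
translate([583, 204, 1050]) cube([1987, 115, 97]);
translate([667, 319, 72]) cube([88, 16, 1066]);
translate([839, 319, 72]) cube([88, 16, 1066]);
translate([1011, 319, 72]) cube([88, 16, 1066]);
translate([1183, 319, 72]) cube([88, 16, 1066]);
translate([1355, 319, 72]) cube([88, 16, 1066]);
translate([1527, 319, 72]) cube([88, 16, 1066]);
translate([1699, 319, 72]) cube([88, 16, 1066]);
translate([1871, 319, 72]) cube([88, 16, 1066]);
translate([2043, 319, 72]) cube([88, 16, 1066]);
translate([2215, 319, 72]) cube([88, 16, 1066]);
translate([2387, 319, 72]) cube([88, 16, 1066]);


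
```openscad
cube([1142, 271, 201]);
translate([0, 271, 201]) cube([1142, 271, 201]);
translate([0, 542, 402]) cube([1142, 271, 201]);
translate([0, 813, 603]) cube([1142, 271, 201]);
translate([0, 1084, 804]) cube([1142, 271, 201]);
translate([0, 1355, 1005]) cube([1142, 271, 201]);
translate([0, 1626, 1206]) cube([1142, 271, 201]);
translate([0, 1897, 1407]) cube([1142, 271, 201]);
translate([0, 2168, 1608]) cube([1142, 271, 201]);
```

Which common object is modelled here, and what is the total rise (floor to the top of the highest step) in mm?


A staircase. The total rise is 1809 mm.

9 identical blocks, each offset up and back from the previous — a staircase. Each step is 201 mm tall and there are 9 of them, so the total rise is 9 × 201 = 1809 mm.


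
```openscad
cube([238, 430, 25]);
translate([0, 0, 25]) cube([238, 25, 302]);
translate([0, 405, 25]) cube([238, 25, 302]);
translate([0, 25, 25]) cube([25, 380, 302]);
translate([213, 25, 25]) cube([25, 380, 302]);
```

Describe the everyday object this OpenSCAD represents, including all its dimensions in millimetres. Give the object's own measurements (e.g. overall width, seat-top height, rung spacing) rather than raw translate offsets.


An open-topped rectangular box: outside dimensions 238×430×327 mm, with a uniform wall and base thickness of 25 mm. The base is a full 238×430 slab on the floor; four walls sit on top of the base. The front and back walls (the −y and +y sides) span the full width; the two side walls fit between them.


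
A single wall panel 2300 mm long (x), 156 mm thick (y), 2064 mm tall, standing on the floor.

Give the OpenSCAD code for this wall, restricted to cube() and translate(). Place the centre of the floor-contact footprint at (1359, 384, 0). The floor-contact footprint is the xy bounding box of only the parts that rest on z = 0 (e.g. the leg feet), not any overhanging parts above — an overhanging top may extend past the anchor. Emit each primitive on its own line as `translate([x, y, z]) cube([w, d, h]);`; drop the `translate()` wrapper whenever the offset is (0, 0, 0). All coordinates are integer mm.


translate([209, 306, 0]) cube([2300, 156, 2064]);


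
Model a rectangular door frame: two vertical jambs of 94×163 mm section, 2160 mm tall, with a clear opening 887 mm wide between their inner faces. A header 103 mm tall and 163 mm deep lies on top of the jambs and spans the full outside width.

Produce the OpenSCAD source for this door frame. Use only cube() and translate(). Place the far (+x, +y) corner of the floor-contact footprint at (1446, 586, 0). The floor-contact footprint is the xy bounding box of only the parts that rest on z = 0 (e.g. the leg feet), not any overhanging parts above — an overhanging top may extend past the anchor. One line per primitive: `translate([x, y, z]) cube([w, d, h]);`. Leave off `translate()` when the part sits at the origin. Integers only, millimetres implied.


translate([371, 423, 0]) cube([94, 163, 2160]);
translate([1352, 423, 0]) cube([94, 163, 2160]);
translate([371, 423, 2160]) cube([1075, 163, 103]);


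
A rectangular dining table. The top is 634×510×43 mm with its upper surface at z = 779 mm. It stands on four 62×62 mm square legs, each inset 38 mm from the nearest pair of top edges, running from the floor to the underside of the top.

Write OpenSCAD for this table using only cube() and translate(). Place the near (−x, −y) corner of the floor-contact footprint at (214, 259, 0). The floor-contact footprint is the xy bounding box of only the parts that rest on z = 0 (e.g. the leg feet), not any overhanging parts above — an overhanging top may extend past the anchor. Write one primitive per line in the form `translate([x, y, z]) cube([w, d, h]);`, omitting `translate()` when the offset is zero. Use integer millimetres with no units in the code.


translate([176, 221, 736]) cube([634, 510, 43]);
translate([214, 259, 0]) cube([62, 62, 736]);
translate([710, 259, 0]) cube([62, 62, 736]);
translate([214, 631, 0]) cube([62, 62, 736]);
translate([710, 631, 0]) cube([62, 62, 736]);


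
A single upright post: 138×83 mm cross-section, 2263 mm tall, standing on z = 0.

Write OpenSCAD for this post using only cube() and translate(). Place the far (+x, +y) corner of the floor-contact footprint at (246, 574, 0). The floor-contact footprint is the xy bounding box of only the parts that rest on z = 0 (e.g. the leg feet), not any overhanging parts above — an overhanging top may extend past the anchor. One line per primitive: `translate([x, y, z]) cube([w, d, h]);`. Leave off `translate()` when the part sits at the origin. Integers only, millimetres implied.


translate([108, 491, 0]) cube([138, 83, 2263]);


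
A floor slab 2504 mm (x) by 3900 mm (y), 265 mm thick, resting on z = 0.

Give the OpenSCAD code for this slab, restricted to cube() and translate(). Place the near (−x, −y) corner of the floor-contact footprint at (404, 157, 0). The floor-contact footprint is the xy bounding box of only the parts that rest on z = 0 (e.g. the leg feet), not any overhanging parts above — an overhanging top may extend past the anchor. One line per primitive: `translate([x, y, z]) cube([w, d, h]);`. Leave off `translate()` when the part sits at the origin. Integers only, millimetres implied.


translate([404, 157, 0]) cube([2504, 3900, 265]);


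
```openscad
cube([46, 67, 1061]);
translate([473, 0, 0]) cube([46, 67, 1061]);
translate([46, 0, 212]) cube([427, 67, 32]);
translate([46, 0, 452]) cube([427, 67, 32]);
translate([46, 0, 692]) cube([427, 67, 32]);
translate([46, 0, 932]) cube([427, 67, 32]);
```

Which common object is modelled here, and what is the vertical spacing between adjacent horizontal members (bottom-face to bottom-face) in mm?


A ladder. The rung spacing is 240 mm.

Two tall 46×67 posts with 4 short bars between them — a ladder. Adjacent rungs sit at z = 212 and z = 452, so the spacing is 452 − 212 = 240 mm.


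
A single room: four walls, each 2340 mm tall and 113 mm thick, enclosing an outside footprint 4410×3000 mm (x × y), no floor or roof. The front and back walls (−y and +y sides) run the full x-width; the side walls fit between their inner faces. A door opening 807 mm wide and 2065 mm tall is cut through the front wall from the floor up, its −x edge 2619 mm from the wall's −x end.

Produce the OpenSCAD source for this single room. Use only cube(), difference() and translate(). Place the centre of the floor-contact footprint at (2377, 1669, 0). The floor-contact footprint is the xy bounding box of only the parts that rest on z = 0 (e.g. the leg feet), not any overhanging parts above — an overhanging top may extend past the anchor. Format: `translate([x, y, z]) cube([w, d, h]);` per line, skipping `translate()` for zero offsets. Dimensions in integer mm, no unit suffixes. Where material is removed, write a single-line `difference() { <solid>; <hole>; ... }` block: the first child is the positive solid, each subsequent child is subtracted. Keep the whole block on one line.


difference() { translate([172, 169, 0]) cube([4410, 113, 2340]); translate([2791, 169, 0]) cube([807, 113, 2065]); }
translate([172, 3056, 0]) cube([4410, 113, 2340]);
translate([172, 282, 0]) cube([113, 2774, 2340]);
translate([4469, 282, 0]) cube([113, 2774, 2340]);


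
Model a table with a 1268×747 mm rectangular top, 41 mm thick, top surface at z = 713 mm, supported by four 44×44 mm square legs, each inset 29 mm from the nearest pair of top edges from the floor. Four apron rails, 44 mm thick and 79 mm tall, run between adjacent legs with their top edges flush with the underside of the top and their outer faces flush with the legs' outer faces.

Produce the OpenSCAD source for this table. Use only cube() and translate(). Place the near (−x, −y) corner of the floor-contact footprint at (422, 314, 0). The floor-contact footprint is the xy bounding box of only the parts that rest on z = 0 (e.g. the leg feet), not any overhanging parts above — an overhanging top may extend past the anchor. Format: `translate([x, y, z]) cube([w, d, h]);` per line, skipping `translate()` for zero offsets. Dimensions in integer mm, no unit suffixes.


translate([393, 285, 672]) cube([1268, 747, 41]);
translate([422, 314, 0]) cube([44, 44, 672]);
translate([1588, 314, 0]) cube([44, 44, 672]);
translate([422, 959, 0]) cube([44, 44, 672]);
translate([1588, 959, 0]) cube([44, 44, 672]);
translate([466, 314, 593]) cube([1122, 44, 79]);
translate([466, 959, 593]) cube([1122, 44, 79]);
translate([422, 358, 593]) cube([44, 601, 79]);
translate([1588, 358, 593]) cube([44, 601, 79]);


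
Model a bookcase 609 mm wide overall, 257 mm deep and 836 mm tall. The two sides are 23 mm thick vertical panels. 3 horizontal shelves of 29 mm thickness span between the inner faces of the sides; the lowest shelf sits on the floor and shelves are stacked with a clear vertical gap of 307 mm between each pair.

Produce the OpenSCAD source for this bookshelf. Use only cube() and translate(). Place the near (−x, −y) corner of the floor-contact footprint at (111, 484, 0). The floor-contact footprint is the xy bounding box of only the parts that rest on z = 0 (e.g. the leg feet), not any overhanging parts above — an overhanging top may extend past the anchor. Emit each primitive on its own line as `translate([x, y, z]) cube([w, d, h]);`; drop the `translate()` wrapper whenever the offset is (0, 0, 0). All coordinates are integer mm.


translate([111, 484, 0]) cube([23, 257, 836]);
translate([697, 484, 0]) cube([23, 257, 836]);
translate([134, 484, 0]) cube([563, 257, 29]);
translate([134, 484, 336]) cube([563, 257, 29]);
translate([134, 484, 672]) cube([563, 257, 29]);


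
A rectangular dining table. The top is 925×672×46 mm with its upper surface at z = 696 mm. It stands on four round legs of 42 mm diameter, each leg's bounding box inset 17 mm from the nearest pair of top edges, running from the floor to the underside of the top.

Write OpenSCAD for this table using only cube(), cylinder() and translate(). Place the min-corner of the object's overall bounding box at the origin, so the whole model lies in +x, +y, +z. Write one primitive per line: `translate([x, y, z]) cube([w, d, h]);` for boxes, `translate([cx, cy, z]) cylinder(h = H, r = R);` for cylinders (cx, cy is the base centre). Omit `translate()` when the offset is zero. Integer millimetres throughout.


// leg_h = 696 - 46 = 650
translate([0, 0, 650]) cube([925, 672, 46]);
translate([38, 38, 0]) cylinder(h = 650, r = 21);
translate([887, 38, 0]) cylinder(h = 650, r = 21);
translate([38, 634, 0]) cylinder(h = 650, r = 21);
translate([887, 634, 0]) cylinder(h = 650, r = 21);


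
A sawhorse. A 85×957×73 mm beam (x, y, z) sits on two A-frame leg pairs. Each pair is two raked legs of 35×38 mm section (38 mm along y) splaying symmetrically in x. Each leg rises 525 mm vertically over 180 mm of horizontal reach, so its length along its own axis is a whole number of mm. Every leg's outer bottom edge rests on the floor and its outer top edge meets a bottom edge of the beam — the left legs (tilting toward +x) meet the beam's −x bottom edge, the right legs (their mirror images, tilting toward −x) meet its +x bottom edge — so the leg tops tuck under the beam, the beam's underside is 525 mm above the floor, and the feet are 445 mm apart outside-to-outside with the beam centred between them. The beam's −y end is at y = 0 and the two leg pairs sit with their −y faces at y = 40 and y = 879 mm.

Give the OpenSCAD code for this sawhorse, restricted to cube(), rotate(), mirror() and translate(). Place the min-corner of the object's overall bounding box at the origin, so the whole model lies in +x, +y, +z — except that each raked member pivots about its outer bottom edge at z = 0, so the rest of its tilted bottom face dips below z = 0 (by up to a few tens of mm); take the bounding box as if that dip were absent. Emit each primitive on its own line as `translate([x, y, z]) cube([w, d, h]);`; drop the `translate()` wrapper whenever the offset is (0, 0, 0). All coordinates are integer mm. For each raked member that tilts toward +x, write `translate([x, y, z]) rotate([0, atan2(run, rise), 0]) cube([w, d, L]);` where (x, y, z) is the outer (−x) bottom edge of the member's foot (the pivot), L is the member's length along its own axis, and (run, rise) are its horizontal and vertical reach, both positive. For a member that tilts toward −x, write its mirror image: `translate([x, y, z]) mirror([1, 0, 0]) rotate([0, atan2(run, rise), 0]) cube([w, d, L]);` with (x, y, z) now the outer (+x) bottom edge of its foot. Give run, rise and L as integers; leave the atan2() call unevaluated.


// leg length = √(180² + 525²) = 555
// right-leg outer foot x = 2·180 + 85 = 445
// beam min-corner = (180, 0, 525)
translate([180, 0, 525]) cube([85, 957, 73]);
translate([0, 40, 0]) rotate([0, atan2(180, 525), 0]) cube([35, 38, 555]);
translate([445, 40, 0]) mirror([1, 0, 0]) rotate([0, atan2(180, 525), 0]) cube([35, 38, 555]);
translate([0, 879, 0]) rotate([0, atan2(180, 525), 0]) cube([35, 38, 555]);
translate([445, 879, 0]) mirror([1, 0, 0]) rotate([0, atan2(180, 525), 0]) cube([35, 38, 555]);
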